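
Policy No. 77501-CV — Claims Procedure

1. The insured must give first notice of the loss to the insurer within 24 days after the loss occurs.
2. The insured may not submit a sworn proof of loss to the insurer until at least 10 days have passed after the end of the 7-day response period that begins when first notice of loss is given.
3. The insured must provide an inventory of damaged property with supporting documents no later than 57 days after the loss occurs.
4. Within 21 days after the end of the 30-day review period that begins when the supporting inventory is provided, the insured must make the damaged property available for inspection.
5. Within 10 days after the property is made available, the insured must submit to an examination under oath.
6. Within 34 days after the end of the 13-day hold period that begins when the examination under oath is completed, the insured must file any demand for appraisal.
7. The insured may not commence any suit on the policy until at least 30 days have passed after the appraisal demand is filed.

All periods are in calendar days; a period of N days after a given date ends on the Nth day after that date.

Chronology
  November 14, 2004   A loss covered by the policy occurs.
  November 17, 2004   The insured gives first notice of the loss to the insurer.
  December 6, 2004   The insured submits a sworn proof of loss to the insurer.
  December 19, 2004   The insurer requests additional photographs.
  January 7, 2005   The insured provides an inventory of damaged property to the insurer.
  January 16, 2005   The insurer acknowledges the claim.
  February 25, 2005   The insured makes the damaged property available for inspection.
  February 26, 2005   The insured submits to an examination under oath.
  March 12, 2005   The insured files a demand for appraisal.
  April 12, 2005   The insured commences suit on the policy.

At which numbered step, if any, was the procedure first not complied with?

None — every step was satisfied

Step 1 — counting 24 days from November 14, 2004 (when the loss occurs) gives a deadline of December 8, 2004; November 17, 2004 is within that limit.
Step 2 — must wait 10 days from November 24, 2004 (end of the 7-day response period, which began when first notice of loss is given on November 17, 2004), so not before December 4, 2004; December 6, 2004 is on or after that date.
Step 3 — counting 57 days from November 14, 2004 (when the loss occurs) gives a deadline of January 10, 2005; completed January 7, 2005, before the deadline.
Step 4 — counting 21 days from February 6, 2005 (end of the 30-day review period, which began when the supporting inventory is provided on January 7, 2005) gives a deadline of February 27, 2005; February 25, 2005 is within that limit.
Step 5 — counting 10 days from February 25, 2005 (when the property is made available) gives a deadline of March 7, 2005; February 26, 2005 is within that limit.
Step 6 — counting 34 days from March 11, 2005 (end of the 13-day hold period, which began when the examination under oath is completed on February 26, 2005) gives a deadline of April 14, 2005; completed March 12, 2005, before the deadline.
Step 7 — must wait 30 days from March 12, 2005 (when the appraisal demand is filed), so not before April 11, 2005; done April 12, 2005, after the minimum wait.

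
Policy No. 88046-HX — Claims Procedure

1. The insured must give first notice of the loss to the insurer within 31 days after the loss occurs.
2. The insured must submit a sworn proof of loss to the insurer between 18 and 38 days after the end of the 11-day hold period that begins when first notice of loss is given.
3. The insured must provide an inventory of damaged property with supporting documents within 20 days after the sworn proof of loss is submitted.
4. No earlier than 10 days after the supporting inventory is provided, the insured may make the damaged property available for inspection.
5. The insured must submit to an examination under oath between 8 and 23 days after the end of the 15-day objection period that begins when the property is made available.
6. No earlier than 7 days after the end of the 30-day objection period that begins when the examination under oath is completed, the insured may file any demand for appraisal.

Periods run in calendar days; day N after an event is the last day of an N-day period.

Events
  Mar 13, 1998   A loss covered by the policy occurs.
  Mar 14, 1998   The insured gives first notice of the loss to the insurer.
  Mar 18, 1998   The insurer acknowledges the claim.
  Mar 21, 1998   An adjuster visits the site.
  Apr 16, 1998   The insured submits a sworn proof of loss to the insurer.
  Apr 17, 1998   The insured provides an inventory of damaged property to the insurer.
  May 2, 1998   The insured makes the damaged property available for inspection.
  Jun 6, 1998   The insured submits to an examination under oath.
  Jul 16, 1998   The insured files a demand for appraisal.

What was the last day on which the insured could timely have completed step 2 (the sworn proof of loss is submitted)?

First notice of loss is given on Mar 14, 1998; the 11-day hold period therefore ends Mar 25, 1998, and step 2 runs from that date. The window is 18–38 days after Mar 25, 1998; it closes on May 2, 1998.

May 2, 1998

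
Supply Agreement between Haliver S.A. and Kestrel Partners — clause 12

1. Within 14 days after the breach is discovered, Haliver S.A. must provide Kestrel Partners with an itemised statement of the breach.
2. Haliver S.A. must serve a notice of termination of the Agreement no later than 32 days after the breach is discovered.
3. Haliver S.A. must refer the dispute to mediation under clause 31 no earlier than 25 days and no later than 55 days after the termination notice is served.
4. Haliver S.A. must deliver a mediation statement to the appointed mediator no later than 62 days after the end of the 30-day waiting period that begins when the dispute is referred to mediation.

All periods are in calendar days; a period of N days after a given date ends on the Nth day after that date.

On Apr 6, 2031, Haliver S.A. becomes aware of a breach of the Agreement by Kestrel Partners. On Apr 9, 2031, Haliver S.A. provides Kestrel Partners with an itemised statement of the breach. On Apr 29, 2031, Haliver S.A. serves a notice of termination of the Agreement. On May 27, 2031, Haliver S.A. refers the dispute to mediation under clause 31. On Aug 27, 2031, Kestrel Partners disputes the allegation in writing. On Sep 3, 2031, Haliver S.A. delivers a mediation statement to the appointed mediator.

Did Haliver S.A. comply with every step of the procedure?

No

(1) due by Apr 6, 2031 + 14 days = Apr 20, 2031; completed Apr 9, 2031, before the deadline.
(2) due by Apr 6, 2031 + 32 days = May 8, 2031; Apr 29, 2031 is within that limit.
(3) the permitted window runs from Apr 29, 2031 + 25 = May 24, 2031 to Apr 29, 2031 + 55 = Jun 23, 2031; done May 27, 2031, which is between those dates.
(4) due by Jun 26, 2031 + 62 days = Aug 27, 2031; not done until Sep 3, 2031, 7 days after the deadline.
The procedure was therefore not followed at step 4.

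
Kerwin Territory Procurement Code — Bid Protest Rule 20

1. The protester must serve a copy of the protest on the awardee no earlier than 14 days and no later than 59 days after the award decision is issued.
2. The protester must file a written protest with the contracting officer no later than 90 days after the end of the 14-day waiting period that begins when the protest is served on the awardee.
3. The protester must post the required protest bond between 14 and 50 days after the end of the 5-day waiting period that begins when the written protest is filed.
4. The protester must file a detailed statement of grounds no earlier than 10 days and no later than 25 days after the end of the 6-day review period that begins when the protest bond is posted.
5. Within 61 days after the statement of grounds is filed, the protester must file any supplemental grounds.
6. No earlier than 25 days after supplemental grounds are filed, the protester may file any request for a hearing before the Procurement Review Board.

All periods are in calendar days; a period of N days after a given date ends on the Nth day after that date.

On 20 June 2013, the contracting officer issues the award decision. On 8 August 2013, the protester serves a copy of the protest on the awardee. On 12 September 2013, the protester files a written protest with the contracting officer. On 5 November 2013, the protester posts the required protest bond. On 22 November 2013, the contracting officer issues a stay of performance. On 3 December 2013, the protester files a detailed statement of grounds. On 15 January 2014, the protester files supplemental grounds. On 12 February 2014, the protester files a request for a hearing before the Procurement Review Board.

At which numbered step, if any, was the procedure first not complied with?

(1) the permitted window runs from 20 June 2013 + 14 = 4 July 2013 to 20 June 2013 + 59 = 18 August 2013; 8 August 2013 falls inside that range.
(2) due by 22 August 2013 + 90 days = 20 November 2013; 12 September 2013 is within that limit.
(3) the permitted window runs from 17 September 2013 + 14 = 1 October 2013 to 17 September 2013 + 50 = 6 November 2013; done 5 November 2013 — within the window.
(4) the permitted window runs from 11 November 2013 + 10 = 21 November 2013 to 11 November 2013 + 25 = 6 December 2013; done 3 December 2013 — within the window.
(5) due by 3 December 2013 + 61 days = 2 February 2014; completed 15 January 2014, before the deadline.
(6) permitted from 15 January 2014 + 25 days = 9 February 2014 onward; done 12 February 2014 — permitted.

None — every step was satisfied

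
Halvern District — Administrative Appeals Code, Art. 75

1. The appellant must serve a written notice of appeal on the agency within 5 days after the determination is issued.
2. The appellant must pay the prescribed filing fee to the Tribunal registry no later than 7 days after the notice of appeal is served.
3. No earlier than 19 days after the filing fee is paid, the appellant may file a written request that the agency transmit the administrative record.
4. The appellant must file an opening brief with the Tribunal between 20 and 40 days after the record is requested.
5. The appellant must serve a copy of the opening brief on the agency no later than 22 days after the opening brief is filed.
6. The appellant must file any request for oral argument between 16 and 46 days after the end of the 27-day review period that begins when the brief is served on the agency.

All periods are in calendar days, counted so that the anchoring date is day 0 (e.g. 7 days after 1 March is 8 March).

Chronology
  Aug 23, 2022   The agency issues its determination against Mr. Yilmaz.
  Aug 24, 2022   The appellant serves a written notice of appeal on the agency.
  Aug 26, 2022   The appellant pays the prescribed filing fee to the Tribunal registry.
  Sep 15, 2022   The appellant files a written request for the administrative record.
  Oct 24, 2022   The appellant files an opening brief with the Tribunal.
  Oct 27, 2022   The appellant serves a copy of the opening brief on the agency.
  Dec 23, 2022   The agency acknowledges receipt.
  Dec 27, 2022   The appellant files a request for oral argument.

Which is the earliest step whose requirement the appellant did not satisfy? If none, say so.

None — every step was satisfied

(1) due by Aug 23, 2022 + 5 days = Aug 28, 2022; completed Aug 24, 2022, before the deadline.
(2) due by Aug 24, 2022 + 7 days = Aug 31, 2022; done Aug 26, 2022 — timely.
(3) permitted from Aug 26, 2022 + 19 days = Sep 14, 2022 onward; Sep 15, 2022 is on or after that date.
(4) the permitted window runs from Sep 15, 2022 + 20 = Oct 5, 2022 to Sep 15, 2022 + 40 = Oct 25, 2022; done Oct 24, 2022, which is between those dates.
(5) due by Oct 24, 2022 + 22 days = Nov 15, 2022; completed Oct 27, 2022, before the deadline.
(6) the permitted window runs from Nov 23, 2022 + 16 = Dec 9, 2022 to Nov 23, 2022 + 46 = Jan 8, 2023; Dec 27, 2022 falls inside that range.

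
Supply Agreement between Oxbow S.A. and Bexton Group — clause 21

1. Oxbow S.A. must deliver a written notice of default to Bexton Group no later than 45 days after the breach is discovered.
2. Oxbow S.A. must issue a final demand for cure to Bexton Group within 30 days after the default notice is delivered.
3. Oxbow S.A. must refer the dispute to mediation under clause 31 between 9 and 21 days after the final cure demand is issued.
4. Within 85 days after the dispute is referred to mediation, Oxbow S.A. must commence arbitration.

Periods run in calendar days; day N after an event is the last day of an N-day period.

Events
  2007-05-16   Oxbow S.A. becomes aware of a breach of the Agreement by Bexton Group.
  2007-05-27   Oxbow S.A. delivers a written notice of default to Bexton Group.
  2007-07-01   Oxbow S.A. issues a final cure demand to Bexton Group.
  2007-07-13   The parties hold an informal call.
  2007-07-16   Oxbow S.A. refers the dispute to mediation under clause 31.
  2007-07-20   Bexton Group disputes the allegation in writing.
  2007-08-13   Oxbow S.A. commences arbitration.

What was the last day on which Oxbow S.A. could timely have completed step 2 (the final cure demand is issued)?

2007-06-26

Step 2 runs from 2007-05-27, when the default notice is delivered. 30 days after 2007-05-27 is 2007-06-26.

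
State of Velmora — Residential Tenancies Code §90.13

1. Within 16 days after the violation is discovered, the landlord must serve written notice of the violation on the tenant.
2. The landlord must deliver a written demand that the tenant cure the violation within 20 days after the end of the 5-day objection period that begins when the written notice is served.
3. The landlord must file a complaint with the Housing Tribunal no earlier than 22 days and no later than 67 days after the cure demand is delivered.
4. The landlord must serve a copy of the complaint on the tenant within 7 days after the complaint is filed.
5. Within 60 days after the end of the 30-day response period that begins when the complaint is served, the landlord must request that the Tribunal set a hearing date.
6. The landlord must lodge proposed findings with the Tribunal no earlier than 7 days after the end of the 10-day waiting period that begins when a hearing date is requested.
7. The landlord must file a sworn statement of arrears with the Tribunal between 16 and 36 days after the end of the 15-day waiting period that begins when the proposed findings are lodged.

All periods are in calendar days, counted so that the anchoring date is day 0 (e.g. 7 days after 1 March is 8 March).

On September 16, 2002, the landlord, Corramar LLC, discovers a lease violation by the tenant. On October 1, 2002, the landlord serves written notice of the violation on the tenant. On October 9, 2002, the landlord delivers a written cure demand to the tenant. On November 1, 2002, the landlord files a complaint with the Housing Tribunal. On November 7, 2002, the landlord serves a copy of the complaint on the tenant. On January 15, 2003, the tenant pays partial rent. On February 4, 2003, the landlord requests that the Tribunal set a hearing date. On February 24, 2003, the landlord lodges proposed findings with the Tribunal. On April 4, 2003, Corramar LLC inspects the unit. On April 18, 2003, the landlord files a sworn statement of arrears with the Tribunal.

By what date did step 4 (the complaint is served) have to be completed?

Step 4 runs from November 1, 2002, when the complaint is filed. 7 days after November 1, 2002 is November 8, 2002.

November 8, 2002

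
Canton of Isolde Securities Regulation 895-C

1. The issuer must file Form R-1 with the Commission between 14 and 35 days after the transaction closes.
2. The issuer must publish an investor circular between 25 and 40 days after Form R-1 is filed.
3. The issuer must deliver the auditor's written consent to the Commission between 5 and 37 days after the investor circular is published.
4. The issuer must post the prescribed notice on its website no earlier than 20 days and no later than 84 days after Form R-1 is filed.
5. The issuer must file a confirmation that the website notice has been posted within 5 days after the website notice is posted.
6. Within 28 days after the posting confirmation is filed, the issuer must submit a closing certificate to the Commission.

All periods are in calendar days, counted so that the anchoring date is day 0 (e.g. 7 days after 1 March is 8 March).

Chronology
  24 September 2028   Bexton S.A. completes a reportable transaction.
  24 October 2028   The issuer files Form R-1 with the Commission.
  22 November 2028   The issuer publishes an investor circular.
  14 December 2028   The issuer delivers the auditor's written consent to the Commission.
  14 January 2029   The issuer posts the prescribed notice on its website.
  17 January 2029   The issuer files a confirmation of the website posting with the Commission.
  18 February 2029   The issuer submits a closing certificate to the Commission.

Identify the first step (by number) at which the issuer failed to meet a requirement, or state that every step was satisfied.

(1) the permitted window runs from 24 September 2028 + 14 = 8 October 2028 to 24 September 2028 + 35 = 29 October 2028; 24 October 2028 falls inside that range.
(2) the permitted window runs from 24 October 2028 + 25 = 18 November 2028 to 24 October 2028 + 40 = 3 December 2028; done 22 November 2028 — within the window.
(3) the permitted window runs from 22 November 2028 + 5 = 27 November 2028 to 22 November 2028 + 37 = 29 December 2028; 14 December 2028 falls inside that range.
(4) the permitted window runs from 24 October 2028 + 20 = 13 November 2028 to 24 October 2028 + 84 = 16 January 2029; 14 January 2029 falls inside that range.
(5) due by 14 January 2029 + 5 days = 19 January 2029; completed 17 January 2029, before the deadline.
(6) due by 17 January 2029 + 28 days = 14 February 2029; not done until 18 February 2029, 4 days after the deadline.
That is the first point of non-compliance.

Step 6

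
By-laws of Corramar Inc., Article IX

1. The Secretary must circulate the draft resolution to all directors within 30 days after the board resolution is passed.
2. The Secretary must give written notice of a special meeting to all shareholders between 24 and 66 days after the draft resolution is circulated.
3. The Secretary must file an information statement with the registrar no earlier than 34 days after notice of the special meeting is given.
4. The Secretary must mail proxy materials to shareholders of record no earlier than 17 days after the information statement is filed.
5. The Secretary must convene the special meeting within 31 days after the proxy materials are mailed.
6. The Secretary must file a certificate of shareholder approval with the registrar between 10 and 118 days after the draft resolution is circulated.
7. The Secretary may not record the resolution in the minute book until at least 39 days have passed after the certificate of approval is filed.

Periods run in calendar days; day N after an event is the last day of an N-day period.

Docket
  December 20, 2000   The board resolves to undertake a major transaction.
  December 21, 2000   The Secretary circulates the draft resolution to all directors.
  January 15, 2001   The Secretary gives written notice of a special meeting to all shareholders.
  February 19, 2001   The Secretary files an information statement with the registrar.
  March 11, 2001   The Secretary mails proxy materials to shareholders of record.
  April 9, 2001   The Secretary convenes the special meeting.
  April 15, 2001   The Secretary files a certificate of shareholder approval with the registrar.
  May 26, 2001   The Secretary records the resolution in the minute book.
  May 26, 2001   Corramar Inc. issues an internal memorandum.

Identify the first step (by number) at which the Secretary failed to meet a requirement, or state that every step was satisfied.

None — every step was satisfied

Step 1 — counting 30 days from December 20, 2000 (when the board resolution is passed) gives a deadline of January 19, 2001; December 21, 2000 is within that limit.
Step 2 — 24 and 66 days from December 21, 2000 (when the draft resolution is circulated) are January 14, 2001 and February 25, 2001 respectively; done January 15, 2001, which is between those dates.
Step 3 — must wait 34 days from January 15, 2001 (when notice of the special meeting is given), so not before February 18, 2001; done February 19, 2001 — permitted.
Step 4 — must wait 17 days from February 19, 2001 (when the information statement is filed), so not before March 8, 2001; done March 11, 2001, after the minimum wait.
Step 5 — counting 31 days from March 11, 2001 (when the proxy materials are mailed) gives a deadline of April 11, 2001; completed April 9, 2001, before the deadline.
Step 6 — 10 and 118 days from December 21, 2000 (when the draft resolution is circulated) are December 31, 2000 and April 18, 2001 respectively; done April 15, 2001, which is between those dates.
Step 7 — must wait 39 days from April 15, 2001 (when the certificate of approval is filed), so not before May 24, 2001; done May 26, 2001 — permitted.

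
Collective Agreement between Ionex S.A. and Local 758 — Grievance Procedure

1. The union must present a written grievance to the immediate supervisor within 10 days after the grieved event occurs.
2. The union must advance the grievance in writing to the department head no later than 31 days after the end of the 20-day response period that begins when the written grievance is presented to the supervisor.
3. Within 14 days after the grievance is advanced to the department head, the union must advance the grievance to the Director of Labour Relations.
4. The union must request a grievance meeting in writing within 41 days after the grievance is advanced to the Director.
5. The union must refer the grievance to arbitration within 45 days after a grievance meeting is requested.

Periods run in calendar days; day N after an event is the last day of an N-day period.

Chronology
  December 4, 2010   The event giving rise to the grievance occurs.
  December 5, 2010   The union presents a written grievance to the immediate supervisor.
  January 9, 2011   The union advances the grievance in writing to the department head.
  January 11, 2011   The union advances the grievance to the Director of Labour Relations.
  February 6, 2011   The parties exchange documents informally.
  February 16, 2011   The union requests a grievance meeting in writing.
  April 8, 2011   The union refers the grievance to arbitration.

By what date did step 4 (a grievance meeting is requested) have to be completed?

February 21, 2011

Step 4 runs from January 11, 2011, when the grievance is advanced to the Director. 41 days after January 11, 2011 is February 21, 2011.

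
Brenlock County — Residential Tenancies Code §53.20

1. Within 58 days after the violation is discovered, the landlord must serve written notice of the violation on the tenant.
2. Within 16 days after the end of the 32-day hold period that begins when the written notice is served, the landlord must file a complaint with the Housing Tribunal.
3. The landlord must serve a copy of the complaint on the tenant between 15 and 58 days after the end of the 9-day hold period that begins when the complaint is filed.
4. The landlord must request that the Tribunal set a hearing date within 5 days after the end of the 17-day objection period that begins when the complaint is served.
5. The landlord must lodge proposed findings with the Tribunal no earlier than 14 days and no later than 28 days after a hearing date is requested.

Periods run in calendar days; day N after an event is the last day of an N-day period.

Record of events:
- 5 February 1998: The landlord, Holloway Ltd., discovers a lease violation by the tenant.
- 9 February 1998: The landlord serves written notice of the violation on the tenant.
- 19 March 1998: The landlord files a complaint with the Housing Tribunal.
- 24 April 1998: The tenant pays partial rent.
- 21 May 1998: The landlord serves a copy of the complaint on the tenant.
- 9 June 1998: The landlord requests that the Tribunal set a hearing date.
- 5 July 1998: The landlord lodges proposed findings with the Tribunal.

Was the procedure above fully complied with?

Yes

Step 1: 58 days after 5 February 1998 (when the violation is discovered) is 4 April 1998; done 9 February 1998 — timely.
Step 2: 16 days after 13 March 1998 (end of the 32-day hold period, which began when the written notice is served on 9 February 1998) is 29 March 1998; done 19 March 1998 — timely.
Step 3: the window is 15–58 days after 28 March 1998 (end of the 9-day hold period, which began when the complaint is filed on 19 March 1998), so 12 April 1998 through 25 May 1998; 21 May 1998 falls inside that range.
Step 4: 5 days after 7 June 1998 (end of the 17-day objection period, which began when the complaint is served on 21 May 1998) is 12 June 1998; done 9 June 1998 — timely.
Step 5: the window is 14–28 days after 9 June 1998 (when a hearing date is requested), so 23 June 1998 through 7 July 1998; done 5 July 1998 — within the window.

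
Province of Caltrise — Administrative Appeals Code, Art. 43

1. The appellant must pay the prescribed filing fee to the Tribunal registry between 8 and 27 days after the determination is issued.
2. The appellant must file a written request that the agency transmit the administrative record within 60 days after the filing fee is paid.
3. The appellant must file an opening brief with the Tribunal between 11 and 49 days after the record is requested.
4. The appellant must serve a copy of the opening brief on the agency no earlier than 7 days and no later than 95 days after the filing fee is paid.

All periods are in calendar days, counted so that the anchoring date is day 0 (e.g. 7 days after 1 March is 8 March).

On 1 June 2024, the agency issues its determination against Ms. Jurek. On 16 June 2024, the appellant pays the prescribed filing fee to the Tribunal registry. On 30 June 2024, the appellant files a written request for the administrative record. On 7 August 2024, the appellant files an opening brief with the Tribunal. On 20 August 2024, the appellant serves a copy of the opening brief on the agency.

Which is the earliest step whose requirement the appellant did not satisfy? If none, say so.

None — every step was satisfied

Step 1 — 8 and 27 days from 1 June 2024 (when the determination is issued) are 9 June 2024 and 28 June 2024 respectively; 16 June 2024 falls inside that range.
Step 2 — counting 60 days from 16 June 2024 (when the filing fee is paid) gives a deadline of 15 August 2024; done 30 June 2024 — timely.
Step 3 — 11 and 49 days from 30 June 2024 (when the record is requested) are 11 July 2024 and 18 August 2024 respectively; done 7 August 2024, which is between those dates.
Step 4 — 7 and 95 days from 16 June 2024 (when the filing fee is paid) are 23 June 2024 and 19 September 2024 respectively; done 20 August 2024 — within the window.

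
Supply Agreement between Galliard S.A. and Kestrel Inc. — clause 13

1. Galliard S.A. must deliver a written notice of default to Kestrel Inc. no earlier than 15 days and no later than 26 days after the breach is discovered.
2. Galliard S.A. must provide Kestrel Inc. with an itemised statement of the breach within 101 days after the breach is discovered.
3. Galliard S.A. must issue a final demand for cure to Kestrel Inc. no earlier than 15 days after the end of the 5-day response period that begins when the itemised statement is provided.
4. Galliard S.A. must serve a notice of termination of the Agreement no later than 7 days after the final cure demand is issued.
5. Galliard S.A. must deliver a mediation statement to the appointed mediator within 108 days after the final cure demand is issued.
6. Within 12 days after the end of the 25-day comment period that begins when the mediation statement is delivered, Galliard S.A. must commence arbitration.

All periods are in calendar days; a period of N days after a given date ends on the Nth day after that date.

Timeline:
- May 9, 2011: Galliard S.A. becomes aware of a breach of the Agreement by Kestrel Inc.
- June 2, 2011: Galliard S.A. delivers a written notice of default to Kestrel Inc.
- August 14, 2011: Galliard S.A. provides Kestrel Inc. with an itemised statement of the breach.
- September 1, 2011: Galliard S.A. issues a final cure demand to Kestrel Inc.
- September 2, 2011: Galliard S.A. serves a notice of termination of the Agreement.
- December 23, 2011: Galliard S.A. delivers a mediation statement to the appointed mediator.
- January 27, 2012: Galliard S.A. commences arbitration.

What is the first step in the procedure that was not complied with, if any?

Step 1 — 15 and 26 days from May 9, 2011 (when the breach is discovered) are May 24, 2011 and June 4, 2011 respectively; June 2, 2011 falls inside that range.
Step 2 — counting 101 days from May 9, 2011 (when the breach is discovered) gives a deadline of August 18, 2011; completed August 14, 2011, before the deadline.
Step 3 — must wait 15 days from August 19, 2011 (end of the 5-day response period, which began when the itemised statement is provided on August 14, 2011), so not before September 3, 2011; done September 1, 2011 — 2 days too early.

Step 3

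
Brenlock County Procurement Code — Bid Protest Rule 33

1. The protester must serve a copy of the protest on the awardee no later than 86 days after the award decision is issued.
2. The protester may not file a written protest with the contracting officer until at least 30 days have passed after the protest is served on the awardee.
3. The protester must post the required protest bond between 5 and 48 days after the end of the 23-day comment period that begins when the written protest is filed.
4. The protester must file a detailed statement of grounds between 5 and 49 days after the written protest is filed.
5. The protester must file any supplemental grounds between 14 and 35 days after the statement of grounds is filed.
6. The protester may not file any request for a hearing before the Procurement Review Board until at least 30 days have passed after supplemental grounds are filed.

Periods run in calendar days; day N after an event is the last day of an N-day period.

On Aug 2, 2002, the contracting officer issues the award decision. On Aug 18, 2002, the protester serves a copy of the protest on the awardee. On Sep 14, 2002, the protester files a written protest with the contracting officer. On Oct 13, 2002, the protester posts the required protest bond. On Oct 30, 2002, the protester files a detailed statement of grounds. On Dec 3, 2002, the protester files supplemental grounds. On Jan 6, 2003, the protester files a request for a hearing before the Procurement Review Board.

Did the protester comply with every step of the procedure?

Step 1 — counting 86 days from Aug 2, 2002 (when the award decision is issued) gives a deadline of Oct 27, 2002; done Aug 18, 2002 — timely.
Step 2 — must wait 30 days from Aug 18, 2002 (when the protest is served on the awardee), so not before Sep 17, 2002; Sep 14, 2002 is 3 days before the earliest permitted date.

No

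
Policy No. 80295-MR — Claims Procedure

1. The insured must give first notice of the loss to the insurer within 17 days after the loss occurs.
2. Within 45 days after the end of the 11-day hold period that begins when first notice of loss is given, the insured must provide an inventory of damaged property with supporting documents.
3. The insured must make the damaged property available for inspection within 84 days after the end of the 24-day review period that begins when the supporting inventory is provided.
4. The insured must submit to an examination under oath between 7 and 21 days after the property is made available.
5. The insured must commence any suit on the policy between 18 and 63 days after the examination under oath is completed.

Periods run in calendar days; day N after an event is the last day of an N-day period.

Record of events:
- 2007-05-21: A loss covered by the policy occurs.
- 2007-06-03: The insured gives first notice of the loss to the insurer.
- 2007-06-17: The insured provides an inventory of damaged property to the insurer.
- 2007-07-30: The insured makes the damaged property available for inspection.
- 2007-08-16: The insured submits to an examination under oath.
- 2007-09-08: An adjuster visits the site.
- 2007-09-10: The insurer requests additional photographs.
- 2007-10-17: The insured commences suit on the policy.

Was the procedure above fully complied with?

Yes

(1) due by 2007-05-21 + 17 days = 2007-06-07; done 2007-06-03 — timely.
(2) due by 2007-06-14 + 45 days = 2007-07-29; 2007-06-17 is within that limit.
(3) due by 2007-07-11 + 84 days = 2007-10-03; completed 2007-07-30, before the deadline.
(4) the permitted window runs from 2007-07-30 + 7 = 2007-08-06 to 2007-07-30 + 21 = 2007-08-20; done 2007-08-16, which is between those dates.
(5) the permitted window runs from 2007-08-16 + 18 = 2007-09-03 to 2007-08-16 + 63 = 2007-10-18; done 2007-10-17, which is between those dates.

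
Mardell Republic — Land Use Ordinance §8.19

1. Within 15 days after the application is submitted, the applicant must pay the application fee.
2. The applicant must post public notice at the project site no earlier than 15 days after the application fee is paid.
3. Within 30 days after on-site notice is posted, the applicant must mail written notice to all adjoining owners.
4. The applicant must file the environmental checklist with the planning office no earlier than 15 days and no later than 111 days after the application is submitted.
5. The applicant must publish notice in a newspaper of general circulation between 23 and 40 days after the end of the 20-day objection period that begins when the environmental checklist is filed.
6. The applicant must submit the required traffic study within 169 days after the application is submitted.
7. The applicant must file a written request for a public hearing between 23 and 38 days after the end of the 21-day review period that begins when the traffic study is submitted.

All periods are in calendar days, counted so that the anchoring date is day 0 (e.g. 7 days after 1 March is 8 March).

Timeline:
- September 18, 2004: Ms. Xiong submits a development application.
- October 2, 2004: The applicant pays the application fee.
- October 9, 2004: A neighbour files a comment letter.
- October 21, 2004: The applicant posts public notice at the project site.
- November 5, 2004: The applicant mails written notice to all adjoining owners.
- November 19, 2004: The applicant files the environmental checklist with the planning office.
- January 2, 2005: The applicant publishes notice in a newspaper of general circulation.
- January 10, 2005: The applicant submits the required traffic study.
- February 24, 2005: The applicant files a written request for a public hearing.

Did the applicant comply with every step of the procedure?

Yes

Step 1: 15 days after September 18, 2004 (when the application is submitted) is October 3, 2004; done October 2, 2004 — timely.
Step 2: the earliest permitted date is 15 days after October 2, 2004 (when the application fee is paid), i.e. October 17, 2004; done October 21, 2004 — permitted.
Step 3: 30 days after October 21, 2004 (when on-site notice is posted) is November 20, 2004; completed November 5, 2004, before the deadline.
Step 4: the window is 15–111 days after September 18, 2004 (when the application is submitted), so October 3, 2004 through January 7, 2005; done November 19, 2004, which is between those dates.
Step 5: the window is 23–40 days after December 9, 2004 (end of the 20-day objection period, which began when the environmental checklist is filed on November 19, 2004), so January 1, 2005 through January 18, 2005; done January 2, 2005 — within the window.
Step 6: 169 days after September 18, 2004 (when the application is submitted) is March 6, 2005; done January 10, 2005 — timely.
Step 7: the window is 23–38 days after January 31, 2005 (end of the 21-day review period, which began when the traffic study is submitted on January 10, 2005), so February 23, 2005 through March 10, 2005; done February 24, 2005 — within the window.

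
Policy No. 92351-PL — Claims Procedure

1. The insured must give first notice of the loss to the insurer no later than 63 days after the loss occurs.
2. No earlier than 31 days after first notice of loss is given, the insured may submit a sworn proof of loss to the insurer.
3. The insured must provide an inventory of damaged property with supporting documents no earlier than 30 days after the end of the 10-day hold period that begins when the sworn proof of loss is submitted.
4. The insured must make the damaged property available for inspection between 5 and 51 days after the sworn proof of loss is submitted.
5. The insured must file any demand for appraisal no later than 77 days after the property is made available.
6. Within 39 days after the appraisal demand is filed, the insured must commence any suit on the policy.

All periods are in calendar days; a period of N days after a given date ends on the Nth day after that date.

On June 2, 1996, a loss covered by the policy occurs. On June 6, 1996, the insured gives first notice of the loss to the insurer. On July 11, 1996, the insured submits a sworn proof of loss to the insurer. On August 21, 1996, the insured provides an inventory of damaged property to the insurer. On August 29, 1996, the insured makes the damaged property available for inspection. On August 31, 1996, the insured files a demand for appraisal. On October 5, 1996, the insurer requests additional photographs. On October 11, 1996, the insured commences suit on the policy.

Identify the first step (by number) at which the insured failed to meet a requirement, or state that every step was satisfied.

Step 1 — counting 63 days from June 2, 1996 (when the loss occurs) gives a deadline of August 4, 1996; June 6, 1996 is within that limit.
Step 2 — must wait 31 days from June 6, 1996 (when first notice of loss is given), so not before July 7, 1996; done July 11, 1996, after the minimum wait.
Step 3 — must wait 30 days from July 21, 1996 (end of the 10-day hold period, which began when the sworn proof of loss is submitted on July 11, 1996), so not before August 20, 1996; August 21, 1996 is on or after that date.
Step 4 — 5 and 51 days from July 11, 1996 (when the sworn proof of loss is submitted) are July 16, 1996 and August 31, 1996 respectively; August 29, 1996 falls inside that range.
Step 5 — counting 77 days from August 29, 1996 (when the property is made available) gives a deadline of November 14, 1996; August 31, 1996 is within that limit.
Step 6 — counting 39 days from August 31, 1996 (when the appraisal demand is filed) gives a deadline of October 9, 1996; done October 11, 1996 — 2 days late.
That is the first point of non-compliance.

Step 6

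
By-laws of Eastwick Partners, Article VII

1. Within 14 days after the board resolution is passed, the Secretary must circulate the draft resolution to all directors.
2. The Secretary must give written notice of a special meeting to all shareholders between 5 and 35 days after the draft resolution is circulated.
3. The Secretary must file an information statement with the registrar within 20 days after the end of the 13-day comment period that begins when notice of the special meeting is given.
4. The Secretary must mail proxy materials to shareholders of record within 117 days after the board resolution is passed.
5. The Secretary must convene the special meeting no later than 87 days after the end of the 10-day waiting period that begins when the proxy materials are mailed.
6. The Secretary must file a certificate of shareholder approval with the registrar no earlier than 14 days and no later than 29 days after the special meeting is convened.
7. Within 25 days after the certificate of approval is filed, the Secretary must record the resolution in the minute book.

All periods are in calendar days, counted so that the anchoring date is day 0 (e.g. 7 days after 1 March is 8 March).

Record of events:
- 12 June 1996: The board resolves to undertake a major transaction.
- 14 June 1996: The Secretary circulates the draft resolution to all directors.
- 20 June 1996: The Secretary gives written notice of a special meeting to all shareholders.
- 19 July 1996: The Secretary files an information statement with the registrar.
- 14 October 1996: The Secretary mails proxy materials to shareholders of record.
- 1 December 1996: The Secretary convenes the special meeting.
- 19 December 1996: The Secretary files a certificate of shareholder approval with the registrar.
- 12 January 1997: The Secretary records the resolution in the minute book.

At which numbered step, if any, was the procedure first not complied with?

Step 1 — counting 14 days from 12 June 1996 (when the board resolution is passed) gives a deadline of 26 June 1996; done 14 June 1996 — timely.
Step 2 — 5 and 35 days from 14 June 1996 (when the draft resolution is circulated) are 19 June 1996 and 19 July 1996 respectively; 20 June 1996 falls inside that range.
Step 3 — counting 20 days from 3 July 1996 (end of the 13-day comment period, which began when notice of the special meeting is given on 20 June 1996) gives a deadline of 23 July 1996; done 19 July 1996 — timely.
Step 4 — counting 117 days from 12 June 1996 (when the board resolution is passed) gives a deadline of 7 October 1996; not done until 14 October 1996, 7 days after the deadline.

Step 4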